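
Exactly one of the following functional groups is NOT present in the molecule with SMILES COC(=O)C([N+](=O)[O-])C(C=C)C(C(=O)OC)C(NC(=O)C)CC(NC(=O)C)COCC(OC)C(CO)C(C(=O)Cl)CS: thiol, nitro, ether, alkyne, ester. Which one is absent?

alkyne

ester: present (CH3OOC — CH3O–C(=O)–: carbonyl C bonded to C and to –OCH3 → ester (not ketone + ether)).
thiol: present (CH2SH — –SH on an sp³ carbon → thiol).
nitro: present (CH(NO2) — –NO2 on an sp³ carbon → nitro (the N=O is not a carbonyl)).
ether: present (CH2OCH2 — C–O–C with sp³ carbons on both sides and no adjacent C=O → ether).
alkyne: no segment matches this pattern.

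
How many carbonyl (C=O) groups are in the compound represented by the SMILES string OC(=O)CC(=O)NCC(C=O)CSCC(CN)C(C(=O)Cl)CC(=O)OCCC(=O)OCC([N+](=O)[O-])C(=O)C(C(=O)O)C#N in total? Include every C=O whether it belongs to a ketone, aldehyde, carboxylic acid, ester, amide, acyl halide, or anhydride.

8

HOOC: carboxylic acid, 1 C=O (running total 1).
CH2CONHCH2: amide, 1 C=O (running total 2).
CH(CHO): aldehyde, 1 C=O (running total 3).
CH(COCl): acyl halide, 1 C=O (running total 4).
CH2COOCH2: ester, 1 C=O (running total 5).
CH2COOCH2: ester, 1 C=O (running total 6).
CO: ketone, 1 C=O (running total 7).
CH(COOH): carboxylic acid, 1 C=O (running total 8).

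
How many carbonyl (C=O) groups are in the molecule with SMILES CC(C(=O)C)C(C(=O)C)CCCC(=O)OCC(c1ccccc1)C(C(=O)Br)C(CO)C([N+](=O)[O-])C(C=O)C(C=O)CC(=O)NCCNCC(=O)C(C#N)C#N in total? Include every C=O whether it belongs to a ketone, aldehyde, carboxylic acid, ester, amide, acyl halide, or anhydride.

CH(COCH3): ketone, 1 C=O (running total 1).
CH(COCH3): ketone, 1 C=O (running total 2).
CH2COOCH2: ester, 1 C=O (running total 3).
CH(COBr): acyl halide, 1 C=O (running total 4).
CH(CHO): aldehyde, 1 C=O (running total 5).
CH(CHO): aldehyde, 1 C=O (running total 6).
CH2CONHCH2: amide, 1 C=O (running total 7).
CO: ketone, 1 C=O (running total 8).

8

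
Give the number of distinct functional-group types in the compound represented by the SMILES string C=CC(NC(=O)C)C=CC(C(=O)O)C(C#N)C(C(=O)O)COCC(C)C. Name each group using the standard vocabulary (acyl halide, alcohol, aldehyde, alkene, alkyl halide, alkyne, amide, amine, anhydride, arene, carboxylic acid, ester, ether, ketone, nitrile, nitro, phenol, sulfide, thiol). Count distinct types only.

5

C=C double bond → alkene.
pendant –NHC(=O)CH3: N bonded to a carbonyl → amide (not amine).
C=C double bond → alkene.
pendant –COOH: carbonyl C bonded to C and –OH → carboxylic acid.
pendant –C≡N: nitrile.
pendant –COOH: carbonyl C bonded to C and –OH → carboxylic acid.
C–O–C with sp³ carbons on both sides and no adjacent C=O → ether.
Distinct types present: alkene, amide, carboxylic acid, ether, nitrile.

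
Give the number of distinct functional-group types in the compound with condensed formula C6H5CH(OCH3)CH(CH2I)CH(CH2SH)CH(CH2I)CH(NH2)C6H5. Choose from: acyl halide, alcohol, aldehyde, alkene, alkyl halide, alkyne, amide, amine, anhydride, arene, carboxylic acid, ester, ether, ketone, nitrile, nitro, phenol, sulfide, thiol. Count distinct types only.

5

Taking each segment in turn:
  C6H5: C6H5– phenyl ring → arene.
  CH(OCH3): pendant –OCH3: C–O–C with sp³ C, no adjacent C=O → ether.
  CH(CH2I): pendant –CH2X: halogen on sp³ carbon → alkyl halide.
  CH(CH2SH): pendant –CH2SH → thiol.
  CH(CH2I): pendant –CH2X: halogen on sp³ carbon → alkyl halide.
  CH(NH2): –NH2 on an sp³ carbon with no adjacent C=O → amine.
  C6H5: –C6H5 phenyl ring → arene.
Distinct types present: alkyl halide, amine, arene, ether, thiol.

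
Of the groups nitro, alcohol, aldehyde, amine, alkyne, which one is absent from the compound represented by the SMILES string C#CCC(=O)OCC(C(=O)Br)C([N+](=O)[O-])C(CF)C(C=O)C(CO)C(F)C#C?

amine

aldehyde: present (CH(CHO) — pendant –CHO: carbonyl C bonded to C and H → aldehyde).
alkyne: present (HC≡C — C≡C triple bond → alkyne).
alcohol: present (CH(CH2OH) — pendant –CH2OH on an sp³ backbone C → alcohol).
nitro: present (CH(NO2) — –NO2 on an sp³ carbon → nitro (the N=O is not a carbonyl)).
amine: no segment matches this pattern.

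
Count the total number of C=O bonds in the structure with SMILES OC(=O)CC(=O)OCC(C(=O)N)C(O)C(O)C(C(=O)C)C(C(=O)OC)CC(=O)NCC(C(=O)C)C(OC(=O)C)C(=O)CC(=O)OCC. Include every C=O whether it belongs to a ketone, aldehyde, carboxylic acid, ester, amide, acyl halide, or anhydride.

10

HOOC: carboxylic acid, 1 C=O (running total 1).
CH2COOCH2: ester, 1 C=O (running total 2).
CH(CONH2): amide, 1 C=O (running total 3).
CH(COCH3): ketone, 1 C=O (running total 4).
CH(COOCH3): ester, 1 C=O (running total 5).
CH2CONHCH2: amide, 1 C=O (running total 6).
CH(COCH3): ketone, 1 C=O (running total 7).
CH(OCOCH3): ester, 1 C=O (running total 8).
CO: ketone, 1 C=O (running total 9).
CH2COOCH2: ester, 1 C=O (running total 10).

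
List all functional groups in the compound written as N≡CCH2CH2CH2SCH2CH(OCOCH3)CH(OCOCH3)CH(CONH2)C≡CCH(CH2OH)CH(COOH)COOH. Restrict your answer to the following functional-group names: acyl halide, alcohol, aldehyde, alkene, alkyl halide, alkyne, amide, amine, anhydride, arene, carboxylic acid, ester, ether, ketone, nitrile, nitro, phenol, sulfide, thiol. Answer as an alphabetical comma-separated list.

alcohol, alkyne, amide, carboxylic acid, ester, nitrile, sulfide

Working along the chain:
  N≡C: N≡C–: carbon triple-bonded to nitrogen → nitrile.
  CH2SCH2: C–S–C linkage → sulfide (thioether).
  CH(OCOCH3): pendant –OC(=O)CH3: an acyloxy group → ester.
  CH(OCOCH3): pendant –OC(=O)CH3: an acyloxy group → ester.
  CH(CONH2): pendant –CONH2: carbonyl C bonded to C and N → amide.
  C≡C: C≡C triple bond → alkyne.
  CH(CH2OH): pendant –CH2OH on an sp³ backbone C → alcohol.
  CH(COOH): pendant –COOH: carbonyl C bonded to C and –OH → carboxylic acid.
  COOH: –COOH: carbonyl C bonded to –OH and C → carboxylic acid (the –OH is not a separate alcohol).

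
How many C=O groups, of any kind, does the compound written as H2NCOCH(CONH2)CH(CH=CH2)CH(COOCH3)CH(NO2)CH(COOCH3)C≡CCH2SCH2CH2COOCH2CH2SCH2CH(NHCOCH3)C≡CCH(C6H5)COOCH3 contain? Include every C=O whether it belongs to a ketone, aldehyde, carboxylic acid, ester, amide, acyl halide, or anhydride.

H2NCO: amide, 1 C=O (running total 1).
CH(CONH2): amide, 1 C=O (running total 2).
CH(COOCH3): ester, 1 C=O (running total 3).
CH(COOCH3): ester, 1 C=O (running total 4).
CH2COOCH2: ester, 1 C=O (running total 5).
CH(NHCOCH3): amide, 1 C=O (running total 6).
COOCH3: ester, 1 C=O (running total 7).

7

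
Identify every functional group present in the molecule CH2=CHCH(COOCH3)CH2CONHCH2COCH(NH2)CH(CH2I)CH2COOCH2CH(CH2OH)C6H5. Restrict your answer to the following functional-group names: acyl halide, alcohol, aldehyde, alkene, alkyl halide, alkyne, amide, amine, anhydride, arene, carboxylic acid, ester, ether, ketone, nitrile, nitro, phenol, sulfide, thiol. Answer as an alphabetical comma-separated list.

alcohol, alkene, alkyl halide, amide, amine, arene, ester, ketone

Taking each segment in turn:
  CH2=CH: C=C double bond → alkene.
  CH(COOCH3): pendant –COOCH3: carbonyl C bonded to C and –OCH3 → ester.
  CH2CONHCH2: –C(=O)–N– linkage → amide (the N is not an amine).
  CO: –C(=O)– with carbon on both sides → ketone.
  CH(NH2): –NH2 on an sp³ carbon with no adjacent C=O → amine.
  CH(CH2I): pendant –CH2X: halogen on sp³ carbon → alkyl halide.
  CH2COOCH2: –C(=O)–O–C with C on the carbonyl side → ester.
  CH(CH2OH): pendant –CH2OH on an sp³ backbone C → alcohol.
  C6H5: –C6H5 phenyl ring → arene.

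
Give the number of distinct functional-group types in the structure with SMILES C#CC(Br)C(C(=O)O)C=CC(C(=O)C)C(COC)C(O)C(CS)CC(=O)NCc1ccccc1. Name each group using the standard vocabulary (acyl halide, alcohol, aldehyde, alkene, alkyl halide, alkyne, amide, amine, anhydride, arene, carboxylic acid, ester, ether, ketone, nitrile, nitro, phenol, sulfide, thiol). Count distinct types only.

Working along the chain:
  HC≡C: C≡C triple bond → alkyne.
  CH(Br): halogen on an sp³ carbon → alkyl halide.
  CH(COOH): pendant –COOH: carbonyl C bonded to C and –OH → carboxylic acid.
  CH=CH: C=C double bond → alkene.
  CH(COCH3): pendant –COCH3: carbonyl C bonded to two carbons → ketone.
  CH(CH2OCH3): pendant –CH2OCH3: C–O–C linkage → ether.
  CH(OH): –OH on an sp³ carbon → alcohol (secondary).
  CH(CH2SH): pendant –CH2SH → thiol.
  CH2CONHCH2: –C(=O)–N– linkage → amide (the N is not an amine).
  C6H5: –C6H5 phenyl ring → arene.
Distinct types present: alcohol, alkene, alkyl halide, alkyne, amide, arene, carboxylic acid, ether, ketone, thiol.

10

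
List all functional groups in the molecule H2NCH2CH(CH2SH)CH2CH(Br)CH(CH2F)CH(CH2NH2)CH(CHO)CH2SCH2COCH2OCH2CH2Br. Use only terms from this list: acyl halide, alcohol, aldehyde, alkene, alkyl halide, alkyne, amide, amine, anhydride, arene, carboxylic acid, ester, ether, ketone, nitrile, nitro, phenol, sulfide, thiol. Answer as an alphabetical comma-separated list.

Taking each segment in turn:
  H2NCH2: –NH2 on an sp³ carbon with no adjacent C=O → amine.
  CH(CH2SH): pendant –CH2SH → thiol.
  CH(Br): halogen on an sp³ carbon → alkyl halide.
  CH(CH2F): pendant –CH2X: halogen on sp³ carbon → alkyl halide.
  CH(CH2NH2): pendant –CH2NH2: N on sp³ C, no adjacent C=O → amine.
  CH(CHO): pendant –CHO: carbonyl C bonded to C and H → aldehyde.
  CH2SCH2: C–S–C linkage → sulfide (thioether).
  CO: –C(=O)– with carbon on both sides → ketone.
  CH2OCH2: C–O–C with sp³ carbons on both sides and no adjacent C=O → ether.
  CH2Br: halogen on an sp³ carbon → alkyl halide.

aldehyde, alkyl halide, amine, ether, ketone, sulfide, thiol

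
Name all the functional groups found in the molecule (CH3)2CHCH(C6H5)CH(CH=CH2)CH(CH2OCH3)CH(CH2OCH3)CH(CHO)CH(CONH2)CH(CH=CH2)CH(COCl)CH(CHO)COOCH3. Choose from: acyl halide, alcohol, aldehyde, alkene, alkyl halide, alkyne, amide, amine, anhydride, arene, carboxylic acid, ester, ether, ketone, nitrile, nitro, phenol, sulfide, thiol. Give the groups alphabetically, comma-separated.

acyl halide, aldehyde, alkene, amide, arene, ester, ether

Taking each segment in turn:
  CH(C6H5): pendant –C6H5: benzene ring → arene.
  CH(CH=CH2): pendant –CH=CH2: C=C double bond → alkene.
  CH(CH2OCH3): pendant –CH2OCH3: C–O–C linkage → ether.
  CH(CH2OCH3): pendant –CH2OCH3: C–O–C linkage → ether.
  CH(CHO): pendant –CHO: carbonyl C bonded to C and H → aldehyde.
  CH(CONH2): pendant –CONH2: carbonyl C bonded to C and N → amide.
  CH(CH=CH2): pendant –CH=CH2: C=C double bond → alkene.
  CH(COCl): pendant –C(=O)X: carbonyl C bonded to C and halogen → acyl halide.
  CH(CHO): pendant –CHO: carbonyl C bonded to C and H → aldehyde.
  COOCH3: –C(=O)OCH3: carbonyl C bonded to C and to –OCH3 → ester (not ketone + ether).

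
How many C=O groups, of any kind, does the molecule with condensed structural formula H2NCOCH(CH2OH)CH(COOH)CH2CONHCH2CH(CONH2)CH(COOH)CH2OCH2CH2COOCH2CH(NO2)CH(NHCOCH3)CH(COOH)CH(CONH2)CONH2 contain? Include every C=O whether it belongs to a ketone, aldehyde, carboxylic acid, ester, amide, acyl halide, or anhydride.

10

H2NCO: amide, 1 C=O (running total 1).
CH(COOH): carboxylic acid, 1 C=O (running total 2).
CH2CONHCH2: amide, 1 C=O (running total 3).
CH(CONH2): amide, 1 C=O (running total 4).
CH(COOH): carboxylic acid, 1 C=O (running total 5).
CH2COOCH2: ester, 1 C=O (running total 6).
CH(NHCOCH3): amide, 1 C=O (running total 7).
CH(COOH): carboxylic acid, 1 C=O (running total 8).
CH(CONH2): amide, 1 C=O (running total 9).
CONH2: amide, 1 C=O (running total 10).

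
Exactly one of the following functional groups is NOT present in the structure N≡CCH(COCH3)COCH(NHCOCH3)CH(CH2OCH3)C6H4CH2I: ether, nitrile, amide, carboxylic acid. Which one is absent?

amide: present (CH(NHCOCH3) — pendant –NHC(=O)CH3: N bonded to a carbonyl → amide (not amine)).
nitrile: present (N≡C — N≡C–: carbon triple-bonded to nitrogen → nitrile).
ether: present (CH(CH2OCH3) — pendant –CH2OCH3: C–O–C linkage → ether).
carboxylic acid: absent. In CH(NHCOCH3), the carbonyl is bonded to nitrogen, not to –OH; that is an amide.

carboxylic acid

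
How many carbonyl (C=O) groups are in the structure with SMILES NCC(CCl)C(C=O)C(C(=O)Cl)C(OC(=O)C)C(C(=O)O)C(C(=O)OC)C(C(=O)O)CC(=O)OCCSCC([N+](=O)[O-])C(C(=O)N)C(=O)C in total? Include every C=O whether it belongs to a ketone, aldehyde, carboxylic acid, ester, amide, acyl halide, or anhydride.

CH(CHO): aldehyde, 1 C=O (running total 1).
CH(COCl): acyl halide, 1 C=O (running total 2).
CH(OCOCH3): ester, 1 C=O (running total 3).
CH(COOH): carboxylic acid, 1 C=O (running total 4).
CH(COOCH3): ester, 1 C=O (running total 5).
CH(COOH): carboxylic acid, 1 C=O (running total 6).
CH2COOCH2: ester, 1 C=O (running total 7).
CH(CONH2): amide, 1 C=O (running total 8).
CO: ketone, 1 C=O (running total 9).

9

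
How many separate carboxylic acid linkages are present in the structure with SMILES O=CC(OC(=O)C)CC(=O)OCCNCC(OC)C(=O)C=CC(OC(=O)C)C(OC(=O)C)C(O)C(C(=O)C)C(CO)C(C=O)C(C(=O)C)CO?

terminal –CHO: carbonyl C bonded to H and C → aldehyde.
pendant –OC(=O)CH3: an acyloxy group → ester.
–C(=O)–O–C with C on the carbonyl side → ester.
C–N–C with sp³ carbons and no adjacent C=O → amine (secondary).
pendant –OCH3: C–O–C with sp³ C, no adjacent C=O → ether.
–C(=O)– with carbon on both sides → ketone.
C=C double bond → alkene.
pendant –OC(=O)CH3: an acyloxy group → ester.
pendant –OC(=O)CH3: an acyloxy group → ester.
–OH on an sp³ carbon → alcohol (secondary).
pendant –COCH3: carbonyl C bonded to two carbons → ketone.
pendant –CH2OH on an sp³ backbone C → alcohol.
pendant –CHO: carbonyl C bonded to C and H → aldehyde.
pendant –COCH3: carbonyl C bonded to two carbons → ketone.
–OH on an sp³ carbon → alcohol.
No segment is a carboxylic acid: OHC is aldehyde, not carboxylic acid; CH(OCOCH3) is ester, not carboxylic acid; CH2COOCH2 is ester, not carboxylic acid. → 0.

0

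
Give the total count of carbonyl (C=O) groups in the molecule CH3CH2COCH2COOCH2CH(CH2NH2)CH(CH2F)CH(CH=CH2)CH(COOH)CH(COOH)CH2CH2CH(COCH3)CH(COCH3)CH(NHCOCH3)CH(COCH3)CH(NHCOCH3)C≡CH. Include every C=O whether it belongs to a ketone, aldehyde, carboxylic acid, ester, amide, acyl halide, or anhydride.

9

CO: ketone, 1 C=O (running total 1).
CH2COOCH2: ester, 1 C=O (running total 2).
CH(COOH): carboxylic acid, 1 C=O (running total 3).
CH(COOH): carboxylic acid, 1 C=O (running total 4).
CH(COCH3): ketone, 1 C=O (running total 5).
CH(COCH3): ketone, 1 C=O (running total 6).
CH(NHCOCH3): amide, 1 C=O (running total 7).
CH(COCH3): ketone, 1 C=O (running total 8).
CH(NHCOCH3): amide, 1 C=O (running total 9).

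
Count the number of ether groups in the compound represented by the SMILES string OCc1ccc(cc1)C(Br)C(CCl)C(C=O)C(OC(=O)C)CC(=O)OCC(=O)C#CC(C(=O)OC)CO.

HO– on an sp³ carbon → alcohol.
para-disubstituted benzene ring → arene.
halogen on an sp³ carbon → alkyl halide.
pendant –CH2X: halogen on sp³ carbon → alkyl halide.
pendant –CHO: carbonyl C bonded to C and H → aldehyde.
pendant –OC(=O)CH3: an acyloxy group → ester.
–C(=O)–O–C with C on the carbonyl side → ester.
–C(=O)– with carbon on both sides → ketone.
C≡C triple bond → alkyne.
pendant –COOCH3: carbonyl C bonded to C and –OCH3 → ester.
–OH on an sp³ carbon → alcohol.
No segment is a ether: HOCH2 is alcohol, not ether; CH(OCOCH3) is ester, not ether; CH2COOCH2 is ester, not ether. → 0.

0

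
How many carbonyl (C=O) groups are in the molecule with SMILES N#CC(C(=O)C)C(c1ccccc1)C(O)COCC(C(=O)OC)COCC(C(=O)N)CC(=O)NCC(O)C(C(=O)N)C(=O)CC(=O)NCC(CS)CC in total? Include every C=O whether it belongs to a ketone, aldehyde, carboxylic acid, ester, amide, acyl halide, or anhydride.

7

CH(COCH3): ketone, 1 C=O (running total 1).
CH(COOCH3): ester, 1 C=O (running total 2).
CH(CONH2): amide, 1 C=O (running total 3).
CH2CONHCH2: amide, 1 C=O (running total 4).
CH(CONH2): amide, 1 C=O (running total 5).
CO: ketone, 1 C=O (running total 6).
CH2CONHCH2: amide, 1 C=O (running total 7).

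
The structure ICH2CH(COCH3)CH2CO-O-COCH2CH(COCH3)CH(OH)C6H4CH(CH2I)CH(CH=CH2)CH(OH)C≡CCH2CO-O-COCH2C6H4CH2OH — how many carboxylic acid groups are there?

Reading the structure from left to right:
  ICH2: halogen on an sp³ carbon → alkyl halide.
  CH(COCH3): pendant –COCH3: carbonyl C bonded to two carbons → ketone.
  CH2CO-O-COCH2: two acyl groups sharing one oxygen, –C(=O)–O–C(=O)– → anhydride.
  CH(COCH3): pendant –COCH3: carbonyl C bonded to two carbons → ketone.
  CH(OH): –OH on an sp³ carbon → alcohol (secondary).
  C6H4: para-disubstituted benzene ring → arene.
  CH(CH2I): pendant –CH2X: halogen on sp³ carbon → alkyl halide.
  CH(CH=CH2): pendant –CH=CH2: C=C double bond → alkene.
  CH(OH): –OH on an sp³ carbon → alcohol (secondary).
  C≡C: C≡C triple bond → alkyne.
  CH2CO-O-COCH2: two acyl groups sharing one oxygen, –C(=O)–O–C(=O)– → anhydride.
  C6H4: para-disubstituted benzene ring → arene.
  CH2OH: –OH on an sp³ carbon → alcohol.
No segment is a carboxylic acid: CH2CO-O-COCH2 is anhydride, not carboxylic acid; CH(OH) is alcohol, not carboxylic acid; CH(OH) is alcohol, not carboxylic acid. → 0.

0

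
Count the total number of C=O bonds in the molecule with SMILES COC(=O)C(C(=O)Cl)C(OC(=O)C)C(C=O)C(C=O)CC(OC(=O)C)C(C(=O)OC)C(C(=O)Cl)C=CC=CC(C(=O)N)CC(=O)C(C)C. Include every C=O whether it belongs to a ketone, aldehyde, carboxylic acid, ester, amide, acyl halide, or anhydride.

CH3OOC: ester, 1 C=O (running total 1).
CH(COCl): acyl halide, 1 C=O (running total 2).
CH(OCOCH3): ester, 1 C=O (running total 3).
CH(CHO): aldehyde, 1 C=O (running total 4).
CH(CHO): aldehyde, 1 C=O (running total 5).
CH(OCOCH3): ester, 1 C=O (running total 6).
CH(COOCH3): ester, 1 C=O (running total 7).
CH(COCl): acyl halide, 1 C=O (running total 8).
CH(CONH2): amide, 1 C=O (running total 9).
CO: ketone, 1 C=O (running total 10).

10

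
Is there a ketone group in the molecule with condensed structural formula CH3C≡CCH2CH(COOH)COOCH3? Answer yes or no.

Reading the structure from left to right:
  C≡C: C≡C triple bond → alkyne.
  CH(COOH): pendant –COOH: carbonyl C bonded to C and –OH → carboxylic acid.
  COOCH3: –C(=O)OCH3: carbonyl C bonded to C and to –OCH3 → ester (not ketone + ether).
In COOCH3, the C=O is bonded to an –O–C group, which defines an ester, not a ketone. In CH(COOH), the C=O bears an –OH, making it a carboxylic acid rather than a ketone.
The groups actually present are: alkyne, carboxylic acid, ester.

no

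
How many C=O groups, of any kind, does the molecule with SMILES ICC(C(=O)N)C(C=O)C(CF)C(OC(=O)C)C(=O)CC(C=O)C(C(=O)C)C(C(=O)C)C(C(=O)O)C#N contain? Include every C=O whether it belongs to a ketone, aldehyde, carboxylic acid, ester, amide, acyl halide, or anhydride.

8

CH(CONH2): amide, 1 C=O (running total 1).
CH(CHO): aldehyde, 1 C=O (running total 2).
CH(OCOCH3): ester, 1 C=O (running total 3).
CO: ketone, 1 C=O (running total 4).
CH(CHO): aldehyde, 1 C=O (running total 5).
CH(COCH3): ketone, 1 C=O (running total 6).
CH(COCH3): ketone, 1 C=O (running total 7).
CH(COOH): carboxylic acid, 1 C=O (running total 8).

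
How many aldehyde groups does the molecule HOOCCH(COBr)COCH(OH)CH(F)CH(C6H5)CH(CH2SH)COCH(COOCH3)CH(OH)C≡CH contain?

0

–COOH: carbonyl C bonded to –OH and C → carboxylic acid (the –OH is not a separate alcohol).
pendant –C(=O)X: carbonyl C bonded to C and halogen → acyl halide.
–C(=O)– with carbon on both sides → ketone.
–OH on an sp³ carbon → alcohol (secondary).
halogen on an sp³ carbon → alkyl halide.
pendant –C6H5: benzene ring → arene.
pendant –CH2SH → thiol.
–C(=O)– with carbon on both sides → ketone.
pendant –COOCH3: carbonyl C bonded to C and –OCH3 → ester.
–OH on an sp³ carbon → alcohol (secondary).
C≡C triple bond → alkyne.
No segment is a aldehyde: HOOC is carboxylic acid, not aldehyde; CH(COBr) is acyl halide, not aldehyde; CO is ketone, not aldehyde. → 0.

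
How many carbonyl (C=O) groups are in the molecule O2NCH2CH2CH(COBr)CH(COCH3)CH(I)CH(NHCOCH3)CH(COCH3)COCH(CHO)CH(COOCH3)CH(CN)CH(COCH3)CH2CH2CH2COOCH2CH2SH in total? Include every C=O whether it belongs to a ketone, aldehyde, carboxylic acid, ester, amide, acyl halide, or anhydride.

CH(COBr): acyl halide, 1 C=O (running total 1).
CH(COCH3): ketone, 1 C=O (running total 2).
CH(NHCOCH3): amide, 1 C=O (running total 3).
CH(COCH3): ketone, 1 C=O (running total 4).
CO: ketone, 1 C=O (running total 5).
CH(CHO): aldehyde, 1 C=O (running total 6).
CH(COOCH3): ester, 1 C=O (running total 7).
CH(COCH3): ketone, 1 C=O (running total 8).
CH2COOCH2: ester, 1 C=O (running total 9).

9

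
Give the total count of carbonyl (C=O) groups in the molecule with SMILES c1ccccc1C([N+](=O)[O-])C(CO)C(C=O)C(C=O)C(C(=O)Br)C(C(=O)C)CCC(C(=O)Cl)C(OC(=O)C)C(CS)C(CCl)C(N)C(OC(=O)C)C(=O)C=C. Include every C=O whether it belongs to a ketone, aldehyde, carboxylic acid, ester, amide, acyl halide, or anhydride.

8

CH(CHO): aldehyde, 1 C=O (running total 1).
CH(CHO): aldehyde, 1 C=O (running total 2).
CH(COBr): acyl halide, 1 C=O (running total 3).
CH(COCH3): ketone, 1 C=O (running total 4).
CH(COCl): acyl halide, 1 C=O (running total 5).
CH(OCOCH3): ester, 1 C=O (running total 6).
CH(OCOCH3): ester, 1 C=O (running total 7).
CO: ketone, 1 C=O (running total 8).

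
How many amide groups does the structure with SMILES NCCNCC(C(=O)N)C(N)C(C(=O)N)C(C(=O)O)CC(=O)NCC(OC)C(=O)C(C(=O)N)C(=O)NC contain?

5

Taking each segment in turn:
  H2NCH2: –NH2 on an sp³ carbon with no adjacent C=O → amine.
  CH2NHCH2: C–N–C with sp³ carbons and no adjacent C=O → amine (secondary).
  CH(CONH2): pendant –CONH2: carbonyl C bonded to C and N → amide.
  CH(NH2): –NH2 on an sp³ carbon with no adjacent C=O → amine.
  CH(CONH2): pendant –CONH2: carbonyl C bonded to C and N → amide.
  CH(COOH): pendant –COOH: carbonyl C bonded to C and –OH → carboxylic acid.
  CH2CONHCH2: –C(=O)–N– linkage → amide (the N is not an amine).
  CH(OCH3): pendant –OCH3: C–O–C with sp³ C, no adjacent C=O → ether.
  CO: –C(=O)– with carbon on both sides → ketone.
  CH(CONH2): pendant –CONH2: carbonyl C bonded to C and N → amide.
  CONHCH3: –C(=O)NHCH3: carbonyl C bonded to C and to N → amide (the N is not an amine).
Amide appears at: CH(CONH2), CH(CONH2), CH2CONHCH2, CH(CONH2), CONHCH3 → 5.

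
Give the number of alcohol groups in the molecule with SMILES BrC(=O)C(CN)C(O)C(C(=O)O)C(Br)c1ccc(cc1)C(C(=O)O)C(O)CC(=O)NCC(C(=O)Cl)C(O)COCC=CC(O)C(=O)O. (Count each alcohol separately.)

Taking each segment in turn:
  BrCO: –C(=O)Br: carbonyl C bonded to C and to a halogen → acyl halide (not alkyl halide).
  CH(CH2NH2): pendant –CH2NH2: N on sp³ C, no adjacent C=O → amine.
  CH(OH): –OH on an sp³ carbon → alcohol (secondary).
  CH(COOH): pendant –COOH: carbonyl C bonded to C and –OH → carboxylic acid.
  CH(Br): halogen on an sp³ carbon → alkyl halide.
  C6H4: para-disubstituted benzene ring → arene.
  CH(COOH): pendant –COOH: carbonyl C bonded to C and –OH → carboxylic acid.
  CH(OH): –OH on an sp³ carbon → alcohol (secondary).
  CH2CONHCH2: –C(=O)–N– linkage → amide (the N is not an amine).
  CH(COCl): pendant –C(=O)X: carbonyl C bonded to C and halogen → acyl halide.
  CH(OH): –OH on an sp³ carbon → alcohol (secondary).
  CH2OCH2: C–O–C with sp³ carbons on both sides and no adjacent C=O → ether.
  CH=CH: C=C double bond → alkene.
  CH(OH): –OH on an sp³ carbon → alcohol (secondary).
  COOH: –COOH: carbonyl C bonded to –OH and C → carboxylic acid (the –OH is not a separate alcohol).
Alcohol appears at: CH(OH), CH(OH), CH(OH), CH(OH) → 4.

4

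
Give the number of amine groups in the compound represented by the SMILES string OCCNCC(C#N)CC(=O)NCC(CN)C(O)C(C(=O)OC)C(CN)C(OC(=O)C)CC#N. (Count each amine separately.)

3

HO– on an sp³ carbon → alcohol.
C–N–C with sp³ carbons and no adjacent C=O → amine (secondary).
pendant –C≡N: nitrile.
–C(=O)–N– linkage → amide (the N is not an amine).
pendant –CH2NH2: N on sp³ C, no adjacent C=O → amine.
–OH on an sp³ carbon → alcohol (secondary).
pendant –COOCH3: carbonyl C bonded to C and –OCH3 → ester.
pendant –CH2NH2: N on sp³ C, no adjacent C=O → amine.
pendant –OC(=O)CH3: an acyloxy group → ester.
–C≡N: carbon triple-bonded to nitrogen → nitrile.
Amine appears at: CH2NHCH2, CH(CH2NH2), CH(CH2NH2) → 3.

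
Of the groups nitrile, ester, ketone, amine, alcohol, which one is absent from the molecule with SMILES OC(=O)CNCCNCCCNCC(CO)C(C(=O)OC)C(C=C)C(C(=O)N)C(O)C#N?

ketone

alcohol: present (CH(CH2OH) — pendant –CH2OH on an sp³ backbone C → alcohol).
nitrile: present (CN — –C≡N: carbon triple-bonded to nitrogen → nitrile).
amine: present (CH2NHCH2 — C–N–C with sp³ carbons and no adjacent C=O → amine (secondary)).
ester: present (CH(COOCH3) — pendant –COOCH3: carbonyl C bonded to C and –OCH3 → ester).
ketone: absent. In CH(COOCH3), the C=O is bonded to an –O–C group, which defines an ester, not a ketone. In CH(CONH2), the C=O is bonded to nitrogen, which defines an amide, not a ketone. In HOOC, the C=O bears an –OH, making it a carboxylic acid rather than a ketone.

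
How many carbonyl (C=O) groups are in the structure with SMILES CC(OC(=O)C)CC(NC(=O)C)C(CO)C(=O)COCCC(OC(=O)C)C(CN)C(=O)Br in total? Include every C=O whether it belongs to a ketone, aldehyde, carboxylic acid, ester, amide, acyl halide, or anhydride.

CH(OCOCH3): ester, 1 C=O (running total 1).
CH(NHCOCH3): amide, 1 C=O (running total 2).
CO: ketone, 1 C=O (running total 3).
CH(OCOCH3): ester, 1 C=O (running total 4).
COBr: acyl halide, 1 C=O (running total 5).

5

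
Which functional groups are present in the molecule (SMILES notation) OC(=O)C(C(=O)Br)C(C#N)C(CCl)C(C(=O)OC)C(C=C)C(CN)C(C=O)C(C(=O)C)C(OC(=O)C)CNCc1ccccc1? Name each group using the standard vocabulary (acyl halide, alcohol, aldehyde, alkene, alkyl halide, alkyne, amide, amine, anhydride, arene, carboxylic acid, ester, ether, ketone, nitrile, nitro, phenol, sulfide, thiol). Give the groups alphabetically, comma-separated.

acyl halide, aldehyde, alkene, alkyl halide, amine, arene, carboxylic acid, ester, ketone, nitrile

–COOH: carbonyl C bonded to –OH and C → carboxylic acid (the –OH is not a separate alcohol).
pendant –C(=O)X: carbonyl C bonded to C and halogen → acyl halide.
pendant –C≡N: nitrile.
pendant –CH2X: halogen on sp³ carbon → alkyl halide.
pendant –COOCH3: carbonyl C bonded to C and –OCH3 → ester.
pendant –CH=CH2: C=C double bond → alkene.
pendant –CH2NH2: N on sp³ C, no adjacent C=O → amine.
pendant –CHO: carbonyl C bonded to C and H → aldehyde.
pendant –COCH3: carbonyl C bonded to two carbons → ketone.
pendant –OC(=O)CH3: an acyloxy group → ester.
C–N–C with sp³ carbons and no adjacent C=O → amine (secondary).
–C6H5 phenyl ring → arene.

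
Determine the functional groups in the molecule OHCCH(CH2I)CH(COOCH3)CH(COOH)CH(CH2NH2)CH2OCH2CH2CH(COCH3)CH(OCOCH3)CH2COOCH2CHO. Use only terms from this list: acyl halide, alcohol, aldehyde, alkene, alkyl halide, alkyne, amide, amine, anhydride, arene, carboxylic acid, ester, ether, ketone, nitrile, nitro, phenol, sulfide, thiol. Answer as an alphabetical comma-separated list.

aldehyde, alkyl halide, amine, carboxylic acid, ester, ether, ketone

terminal –CHO: carbonyl C bonded to H and C → aldehyde.
pendant –CH2X: halogen on sp³ carbon → alkyl halide.
pendant –COOCH3: carbonyl C bonded to C and –OCH3 → ester.
pendant –COOH: carbonyl C bonded to C and –OH → carboxylic acid.
pendant –CH2NH2: N on sp³ C, no adjacent C=O → amine.
C–O–C with sp³ carbons on both sides and no adjacent C=O → ether.
pendant –COCH3: carbonyl C bonded to two carbons → ketone.
pendant –OC(=O)CH3: an acyloxy group → ester.
–C(=O)–O–C with C on the carbonyl side → ester.
terminal –CHO: carbonyl C bonded to H and C → aldehyde.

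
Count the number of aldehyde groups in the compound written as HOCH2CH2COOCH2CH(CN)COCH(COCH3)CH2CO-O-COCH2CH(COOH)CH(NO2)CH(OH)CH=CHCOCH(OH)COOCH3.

0

HO– on an sp³ carbon → alcohol.
–C(=O)–O–C with C on the carbonyl side → ester.
pendant –C≡N: nitrile.
–C(=O)– with carbon on both sides → ketone.
pendant –COCH3: carbonyl C bonded to two carbons → ketone.
two acyl groups sharing one oxygen, –C(=O)–O–C(=O)– → anhydride.
pendant –COOH: carbonyl C bonded to C and –OH → carboxylic acid.
–NO2 on an sp³ carbon → nitro (the N=O is not a carbonyl).
–OH on an sp³ carbon → alcohol (secondary).
C=C double bond → alkene.
–C(=O)– with carbon on both sides → ketone.
–OH on an sp³ carbon → alcohol (secondary).
–C(=O)OCH3: carbonyl C bonded to C and to –OCH3 → ester (not ketone + ether).
No segment is a aldehyde: CH2COOCH2 is ester, not aldehyde; CO is ketone, not aldehyde; CH(COCH3) is ketone, not aldehyde. → 0.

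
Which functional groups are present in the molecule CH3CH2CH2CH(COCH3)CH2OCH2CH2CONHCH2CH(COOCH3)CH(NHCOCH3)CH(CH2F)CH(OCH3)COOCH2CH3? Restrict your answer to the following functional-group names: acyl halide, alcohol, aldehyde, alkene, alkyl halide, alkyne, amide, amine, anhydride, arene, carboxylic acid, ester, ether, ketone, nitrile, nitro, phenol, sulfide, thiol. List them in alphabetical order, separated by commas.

Taking each segment in turn:
  CH(COCH3): pendant –COCH3: carbonyl C bonded to two carbons → ketone.
  CH2OCH2: C–O–C with sp³ carbons on both sides and no adjacent C=O → ether.
  CH2CONHCH2: –C(=O)–N– linkage → amide (the N is not an amine).
  CH(COOCH3): pendant –COOCH3: carbonyl C bonded to C and –OCH3 → ester.
  CH(NHCOCH3): pendant –NHC(=O)CH3: N bonded to a carbonyl → amide (not amine).
  CH(CH2F): pendant –CH2X: halogen on sp³ carbon → alkyl halide.
  CH(OCH3): pendant –OCH3: C–O–C with sp³ C, no adjacent C=O → ether.
  COOCH2CH3: –C(=O)OCH2CH3: carbonyl C bonded to C and to –OEt → ester.

alkyl halide, amide, ester, ether, ketone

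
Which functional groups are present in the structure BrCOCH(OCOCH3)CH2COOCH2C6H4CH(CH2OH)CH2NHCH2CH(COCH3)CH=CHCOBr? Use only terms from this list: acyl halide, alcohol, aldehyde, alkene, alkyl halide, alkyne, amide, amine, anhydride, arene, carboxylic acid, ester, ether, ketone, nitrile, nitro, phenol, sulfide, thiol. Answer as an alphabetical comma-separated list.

–C(=O)Br: carbonyl C bonded to C and to a halogen → acyl halide (not alkyl halide).
pendant –OC(=O)CH3: an acyloxy group → ester.
–C(=O)–O–C with C on the carbonyl side → ester.
para-disubstituted benzene ring → arene.
pendant –CH2OH on an sp³ backbone C → alcohol.
C–N–C with sp³ carbons and no adjacent C=O → amine (secondary).
pendant –COCH3: carbonyl C bonded to two carbons → ketone.
C=C double bond → alkene.
–C(=O)Br: carbonyl C bonded to C and to a halogen → acyl halide (not alkyl halide).

acyl halide, alcohol, alkene, amine, arene, ester, ketone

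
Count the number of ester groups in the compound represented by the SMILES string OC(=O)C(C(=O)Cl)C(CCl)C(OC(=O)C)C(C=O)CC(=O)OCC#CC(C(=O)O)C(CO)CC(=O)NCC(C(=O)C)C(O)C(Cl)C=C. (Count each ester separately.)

2

Working along the chain:
  HOOC: –COOH: carbonyl C bonded to –OH and C → carboxylic acid (the –OH is not a separate alcohol).
  CH(COCl): pendant –C(=O)X: carbonyl C bonded to C and halogen → acyl halide.
  CH(CH2Cl): pendant –CH2X: halogen on sp³ carbon → alkyl halide.
  CH(OCOCH3): pendant –OC(=O)CH3: an acyloxy group → ester.
  CH(CHO): pendant –CHO: carbonyl C bonded to C and H → aldehyde.
  CH2COOCH2: –C(=O)–O–C with C on the carbonyl side → ester.
  C≡C: C≡C triple bond → alkyne.
  CH(COOH): pendant –COOH: carbonyl C bonded to C and –OH → carboxylic acid.
  CH(CH2OH): pendant –CH2OH on an sp³ backbone C → alcohol.
  CH2CONHCH2: –C(=O)–N– linkage → amide (the N is not an amine).
  CH(COCH3): pendant –COCH3: carbonyl C bonded to two carbons → ketone.
  CH(OH): –OH on an sp³ carbon → alcohol (secondary).
  CH(Cl): halogen on an sp³ carbon → alkyl halide.
  CH=CH2: C=C double bond → alkene.
Ester appears at: CH(OCOCH3), CH2COOCH2 → 2.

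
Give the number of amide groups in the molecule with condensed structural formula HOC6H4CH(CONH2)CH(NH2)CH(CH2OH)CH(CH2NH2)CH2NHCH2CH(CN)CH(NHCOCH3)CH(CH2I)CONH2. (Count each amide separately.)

3

Reading the structure from left to right:
  HOC6H4: –OH attached directly to an aromatic ring → phenol (not alcohol); the ring itself is an arene.
  CH(CONH2): pendant –CONH2: carbonyl C bonded to C and N → amide.
  CH(NH2): –NH2 on an sp³ carbon with no adjacent C=O → amine.
  CH(CH2OH): pendant –CH2OH on an sp³ backbone C → alcohol.
  CH(CH2NH2): pendant –CH2NH2: N on sp³ C, no adjacent C=O → amine.
  CH2NHCH2: C–N–C with sp³ carbons and no adjacent C=O → amine (secondary).
  CH(CN): pendant –C≡N: nitrile.
  CH(NHCOCH3): pendant –NHC(=O)CH3: N bonded to a carbonyl → amide (not amine).
  CH(CH2I): pendant –CH2X: halogen on sp³ carbon → alkyl halide.
  CONH2: –C(=O)NH2: carbonyl C bonded to C and to N → amide (the N is not a separate amine).
Amide appears at: CH(CONH2), CH(NHCOCH3), CONH2 → 3.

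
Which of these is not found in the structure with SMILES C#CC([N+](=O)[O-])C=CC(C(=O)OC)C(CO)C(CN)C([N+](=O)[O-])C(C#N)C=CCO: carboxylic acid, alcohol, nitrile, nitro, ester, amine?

alcohol: present (CH(CH2OH) — pendant –CH2OH on an sp³ backbone C → alcohol).
ester: present (CH(COOCH3) — pendant –COOCH3: carbonyl C bonded to C and –OCH3 → ester).
nitrile: present (CH(CN) — pendant –C≡N: nitrile).
amine: present (CH(CH2NH2) — pendant –CH2NH2: N on sp³ C, no adjacent C=O → amine).
nitro: present (CH(NO2) — –NO2 on an sp³ carbon → nitro (the N=O is not a carbonyl)).
carboxylic acid: absent. In CH(COOCH3), the acyl oxygen is bonded to carbon (–O–C), not to H, so this is an ester.

carboxylic acid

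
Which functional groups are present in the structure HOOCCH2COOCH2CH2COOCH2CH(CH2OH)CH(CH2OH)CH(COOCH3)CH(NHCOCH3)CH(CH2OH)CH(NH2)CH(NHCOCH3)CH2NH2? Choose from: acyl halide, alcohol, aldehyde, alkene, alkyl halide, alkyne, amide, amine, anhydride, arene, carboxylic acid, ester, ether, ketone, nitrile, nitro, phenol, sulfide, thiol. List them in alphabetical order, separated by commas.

Reading the structure from left to right:
  HOOC: –COOH: carbonyl C bonded to –OH and C → carboxylic acid (the –OH is not a separate alcohol).
  CH2COOCH2: –C(=O)–O–C with C on the carbonyl side → ester.
  CH2COOCH2: –C(=O)–O–C with C on the carbonyl side → ester.
  CH(CH2OH): pendant –CH2OH on an sp³ backbone C → alcohol.
  CH(CH2OH): pendant –CH2OH on an sp³ backbone C → alcohol.
  CH(COOCH3): pendant –COOCH3: carbonyl C bonded to C and –OCH3 → ester.
  CH(NHCOCH3): pendant –NHC(=O)CH3: N bonded to a carbonyl → amide (not amine).
  CH(CH2OH): pendant –CH2OH on an sp³ backbone C → alcohol.
  CH(NH2): –NH2 on an sp³ carbon with no adjacent C=O → amine.
  CH(NHCOCH3): pendant –NHC(=O)CH3: N bonded to a carbonyl → amide (not amine).
  CH2NH2: –NH2 on an sp³ carbon with no adjacent C=O → amine.

alcohol, amide, amine, carboxylic acid, ester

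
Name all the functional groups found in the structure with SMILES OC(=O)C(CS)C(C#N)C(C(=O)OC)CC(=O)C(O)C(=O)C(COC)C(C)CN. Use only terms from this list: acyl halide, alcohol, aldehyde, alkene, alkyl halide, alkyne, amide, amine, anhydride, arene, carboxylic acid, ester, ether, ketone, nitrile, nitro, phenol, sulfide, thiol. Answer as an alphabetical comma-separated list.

alcohol, amine, carboxylic acid, ester, ether, ketone, nitrile, thiol

Reading the structure from left to right:
  HOOC: –COOH: carbonyl C bonded to –OH and C → carboxylic acid (the –OH is not a separate alcohol).
  CH(CH2SH): pendant –CH2SH → thiol.
  CH(CN): pendant –C≡N: nitrile.
  CH(COOCH3): pendant –COOCH3: carbonyl C bonded to C and –OCH3 → ester.
  CO: –C(=O)– with carbon on both sides → ketone.
  CH(OH): –OH on an sp³ carbon → alcohol (secondary).
  CO: –C(=O)– with carbon on both sides → ketone.
  CH(CH2OCH3): pendant –CH2OCH3: C–O–C linkage → ether.
  CH2NH2: –NH2 on an sp³ carbon with no adjacent C=O → amine.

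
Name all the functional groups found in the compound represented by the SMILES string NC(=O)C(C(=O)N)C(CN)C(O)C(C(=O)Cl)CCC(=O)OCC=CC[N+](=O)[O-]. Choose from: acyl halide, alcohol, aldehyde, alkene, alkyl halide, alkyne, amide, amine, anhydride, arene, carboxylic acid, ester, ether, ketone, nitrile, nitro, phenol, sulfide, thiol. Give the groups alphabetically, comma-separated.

Working along the chain:
  H2NCO: –C(=O)NH2: carbonyl C bonded to C and to N → amide (the N is not a separate amine).
  CH(CONH2): pendant –CONH2: carbonyl C bonded to C and N → amide.
  CH(CH2NH2): pendant –CH2NH2: N on sp³ C, no adjacent C=O → amine.
  CH(OH): –OH on an sp³ carbon → alcohol (secondary).
  CH(COCl): pendant –C(=O)X: carbonyl C bonded to C and halogen → acyl halide.
  CH2COOCH2: –C(=O)–O–C with C on the carbonyl side → ester.
  CH=CH: C=C double bond → alkene.
  CH2NO2: –NO2 on carbon → nitro group.

acyl halide, alcohol, alkene, amide, amine, ester, nitro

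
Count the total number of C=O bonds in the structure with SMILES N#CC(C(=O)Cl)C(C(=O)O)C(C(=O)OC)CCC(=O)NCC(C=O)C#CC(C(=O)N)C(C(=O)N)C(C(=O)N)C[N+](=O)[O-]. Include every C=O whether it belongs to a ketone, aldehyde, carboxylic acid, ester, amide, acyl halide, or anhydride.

8

CH(COCl): acyl halide, 1 C=O (running total 1).
CH(COOH): carboxylic acid, 1 C=O (running total 2).
CH(COOCH3): ester, 1 C=O (running total 3).
CH2CONHCH2: amide, 1 C=O (running total 4).
CH(CHO): aldehyde, 1 C=O (running total 5).
CH(CONH2): amide, 1 C=O (running total 6).
CH(CONH2): amide, 1 C=O (running total 7).
CH(CONH2): amide, 1 C=O (running total 8).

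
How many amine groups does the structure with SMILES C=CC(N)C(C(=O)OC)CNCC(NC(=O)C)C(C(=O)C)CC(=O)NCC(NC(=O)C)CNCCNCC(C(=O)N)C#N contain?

4

Reading the structure from left to right:
  CH2=CH: C=C double bond → alkene.
  CH(NH2): –NH2 on an sp³ carbon with no adjacent C=O → amine.
  CH(COOCH3): pendant –COOCH3: carbonyl C bonded to C and –OCH3 → ester.
  CH2NHCH2: C–N–C with sp³ carbons and no adjacent C=O → amine (secondary).
  CH(NHCOCH3): pendant –NHC(=O)CH3: N bonded to a carbonyl → amide (not amine).
  CH(COCH3): pendant –COCH3: carbonyl C bonded to two carbons → ketone.
  CH2CONHCH2: –C(=O)–N– linkage → amide (the N is not an amine).
  CH(NHCOCH3): pendant –NHC(=O)CH3: N bonded to a carbonyl → amide (not amine).
  CH2NHCH2: C–N–C with sp³ carbons and no adjacent C=O → amine (secondary).
  CH2NHCH2: C–N–C with sp³ carbons and no adjacent C=O → amine (secondary).
  CH(CONH2): pendant –CONH2: carbonyl C bonded to C and N → amide.
  CN: –C≡N: carbon triple-bonded to nitrogen → nitrile.
Amine appears at: CH(NH2), CH2NHCH2, CH2NHCH2, CH2NHCH2 → 4.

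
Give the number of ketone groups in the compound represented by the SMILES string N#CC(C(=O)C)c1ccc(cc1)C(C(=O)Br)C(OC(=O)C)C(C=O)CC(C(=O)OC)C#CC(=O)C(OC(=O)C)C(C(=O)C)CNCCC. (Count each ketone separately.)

3

Working along the chain:
  N≡C: N≡C–: carbon triple-bonded to nitrogen → nitrile.
  CH(COCH3): pendant –COCH3: carbonyl C bonded to two carbons → ketone.
  C6H4: para-disubstituted benzene ring → arene.
  CH(COBr): pendant –C(=O)X: carbonyl C bonded to C and halogen → acyl halide.
  CH(OCOCH3): pendant –OC(=O)CH3: an acyloxy group → ester.
  CH(CHO): pendant –CHO: carbonyl C bonded to C and H → aldehyde.
  CH(COOCH3): pendant –COOCH3: carbonyl C bonded to C and –OCH3 → ester.
  C≡C: C≡C triple bond → alkyne.
  CO: –C(=O)– with carbon on both sides → ketone.
  CH(OCOCH3): pendant –OC(=O)CH3: an acyloxy group → ester.
  CH(COCH3): pendant –COCH3: carbonyl C bonded to two carbons → ketone.
  CH2NHCH2: C–N–C with sp³ carbons and no adjacent C=O → amine (secondary).
Ketone appears at: CH(COCH3), CO, CH(COCH3) → 3.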